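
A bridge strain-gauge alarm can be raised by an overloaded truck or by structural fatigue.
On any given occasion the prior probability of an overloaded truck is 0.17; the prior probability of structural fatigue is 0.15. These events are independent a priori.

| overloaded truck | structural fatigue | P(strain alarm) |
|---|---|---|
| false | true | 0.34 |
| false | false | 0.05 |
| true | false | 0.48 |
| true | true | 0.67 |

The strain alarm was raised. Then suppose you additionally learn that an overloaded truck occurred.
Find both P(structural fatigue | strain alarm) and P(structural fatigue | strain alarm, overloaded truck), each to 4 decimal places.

By total probability over the 4 (overloaded truck, structural fatigue) configurations:
  P(strain alarm) = 0.05·0.83·0.85 + 0.34·0.83·0.15 + 0.48·0.17·0.85 + 0.67·0.17·0.15
        = 0.035275 + 0.042330 + 0.069360 + 0.017085 = 0.164050
Configurations with structural fatigue contribute 0.059415, so
  P(structural fatigue | strain alarm) = 0.059415 / 0.164050 ≈ 0.3622

With the extra evidence:
P(strain alarm | overloaded truck) = 0.48×0.85 + 0.67×0.15 = 0.408000 + 0.100500 = 0.508500
Restricting to configurations with structural fatigue present: 0.67×0.15 = 0.100500.
So P(structural fatigue | strain alarm, overloaded truck) = 0.100500/0.508500 ≈ 0.1976.
This is intercausal reasoning (explaining away): once overloaded truck accounts for the strain alarm, structural fatigue becomes less likely.

P(structural fatigue | strain alarm) ≈ 0.3622; P(structural fatigue | strain alarm, overloaded truck) ≈ 0.1976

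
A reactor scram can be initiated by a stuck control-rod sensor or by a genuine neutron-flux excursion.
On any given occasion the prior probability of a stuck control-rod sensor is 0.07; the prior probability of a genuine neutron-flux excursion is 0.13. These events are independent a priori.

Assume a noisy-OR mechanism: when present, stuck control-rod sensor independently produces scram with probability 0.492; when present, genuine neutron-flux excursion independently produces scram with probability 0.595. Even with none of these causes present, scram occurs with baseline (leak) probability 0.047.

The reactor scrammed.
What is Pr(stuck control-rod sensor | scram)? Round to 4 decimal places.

Under noisy-OR, P(scram | causes) = 1 − (1−0.047)·∏(1−qᵢ) over the active causes.
P(scram) = 0.047*0.93*0.87 + 0.614035*0.93*0.13 + 0.515876*0.07*0.87 + 0.80393*0.07*0.13 = 0.038028 + 0.074237 + 0.031417 + 0.007316 = 0.150998
Of this, 0.038733 comes from 0.031417 + 0.007316 (the stuck control-rod sensor=true cases).
Hence the posterior is 0.038733/0.150998 ≈ 0.2565.

Pr(stuck control-rod sensor | scram) ≈ 0.2565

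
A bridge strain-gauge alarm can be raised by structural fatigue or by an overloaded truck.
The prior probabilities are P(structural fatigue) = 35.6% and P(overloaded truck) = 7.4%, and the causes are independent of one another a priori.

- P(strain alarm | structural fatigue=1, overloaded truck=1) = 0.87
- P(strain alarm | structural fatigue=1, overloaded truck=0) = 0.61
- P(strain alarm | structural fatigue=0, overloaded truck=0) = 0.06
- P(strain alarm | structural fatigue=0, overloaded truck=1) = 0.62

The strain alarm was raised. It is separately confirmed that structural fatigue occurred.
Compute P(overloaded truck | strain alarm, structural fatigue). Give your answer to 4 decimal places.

Enumerate both values of overloaded truck and weight by the priors:
  P(strain alarm | structural fatigue) = 0.61·0.926 + 0.87·0.074
        = 0.564860 + 0.064380 = 0.629240
The terms with overloaded truck present sum to 0.064380, so
  P(overloaded truck | strain alarm, structural fatigue) = 0.064380 / 0.629240 ≈ 0.1023

P(overloaded truck | strain alarm, structural fatigue) ≈ 0.1023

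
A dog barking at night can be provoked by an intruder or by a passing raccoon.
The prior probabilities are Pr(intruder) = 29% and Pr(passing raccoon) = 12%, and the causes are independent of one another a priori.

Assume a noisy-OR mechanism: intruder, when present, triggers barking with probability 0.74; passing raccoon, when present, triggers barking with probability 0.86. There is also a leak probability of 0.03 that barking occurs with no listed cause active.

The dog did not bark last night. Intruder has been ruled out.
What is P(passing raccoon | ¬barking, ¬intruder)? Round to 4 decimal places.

Under noisy-OR, P(barking | causes) = 1 − (1−0.03)·∏(1−qᵢ) over the active causes.
P(¬barking | ¬intruder) = 0.97·0.88 + 0.1358·0.12 = 0.853600 + 0.016296 = 0.869896
Of this, 0.016296 comes from 0.1358·0.12 (the passing raccoon=true cases).
So P(passing raccoon | ¬barking, ¬intruder) = 0.016296/0.869896 ≈ 0.0187.

P(passing raccoon | ¬barking, ¬intruder) ≈ 0.0187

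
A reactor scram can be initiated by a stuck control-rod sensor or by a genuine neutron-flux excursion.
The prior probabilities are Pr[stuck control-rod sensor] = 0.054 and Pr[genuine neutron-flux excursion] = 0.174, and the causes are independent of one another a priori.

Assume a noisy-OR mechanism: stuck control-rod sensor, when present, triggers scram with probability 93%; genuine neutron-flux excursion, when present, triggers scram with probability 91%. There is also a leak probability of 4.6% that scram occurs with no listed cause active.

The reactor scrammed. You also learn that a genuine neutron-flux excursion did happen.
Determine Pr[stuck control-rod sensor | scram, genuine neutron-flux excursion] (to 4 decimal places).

Pr[stuck control-rod sensor | scram, genuine neutron-flux excursion] ≈ 0.0584

Under noisy-OR, P(scram | causes) = 1 − (1−0.046)·∏(1−qᵢ) over the active causes.
By total probability over both values of stuck control-rod sensor:
  P(scram | genuine neutron-flux excursion) = 0.91414×0.946 + 0.99399×0.054
        = 0.864776 + 0.053675 = 0.918451
Configurations with stuck control-rod sensor contribute 0.053675, so
  P(stuck control-rod sensor | scram, genuine neutron-flux excursion) = 0.053675 / 0.918451 ≈ 0.0584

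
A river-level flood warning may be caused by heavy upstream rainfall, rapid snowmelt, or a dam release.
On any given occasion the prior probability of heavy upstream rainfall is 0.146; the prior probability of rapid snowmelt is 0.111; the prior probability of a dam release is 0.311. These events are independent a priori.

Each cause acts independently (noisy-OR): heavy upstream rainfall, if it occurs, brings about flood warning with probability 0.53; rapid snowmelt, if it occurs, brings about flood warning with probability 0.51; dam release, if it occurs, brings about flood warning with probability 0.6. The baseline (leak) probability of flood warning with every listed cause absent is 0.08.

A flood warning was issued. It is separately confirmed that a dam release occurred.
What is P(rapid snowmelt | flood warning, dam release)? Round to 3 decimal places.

Under noisy-OR, P(flood warning | causes) = 1 − (1−0.08)·∏(1−qᵢ) over the active causes.
Weight on rapid snowmelt=true, given the evidence: 0.077701 + 0.014833 = 0.092534
The normalizing constant is 0.632×0.854×0.889 + 0.81968×0.854×0.111 + 0.82704×0.146×0.889 + 0.91525×0.146×0.111 = 0.679697
Posterior = 0.092534 / 0.679697 ≈ 0.136

P(rapid snowmelt | flood warning, dam release) ≈ 0.136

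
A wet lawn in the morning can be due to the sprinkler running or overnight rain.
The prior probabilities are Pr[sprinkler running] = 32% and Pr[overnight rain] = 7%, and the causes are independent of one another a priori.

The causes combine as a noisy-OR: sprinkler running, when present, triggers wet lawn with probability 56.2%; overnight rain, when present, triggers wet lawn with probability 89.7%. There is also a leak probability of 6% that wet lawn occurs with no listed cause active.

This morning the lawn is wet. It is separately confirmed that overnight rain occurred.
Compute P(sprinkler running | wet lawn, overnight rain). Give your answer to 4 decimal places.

Under noisy-OR, P(wet lawn | causes) = 1 − (1−0.06)·∏(1−qᵢ) over the active causes.
P(wet lawn | overnight rain) = 0.90318*0.68 + 0.957593*0.32 = 0.614162 + 0.306430 = 0.920592
Restricting to configurations with sprinkler running present: 0.957593*0.32 = 0.306430.
P(sprinkler running | wet lawn, overnight rain) = 0.306430 / 0.920592 ≈ 0.3329

P(sprinkler running | wet lawn, overnight rain) ≈ 0.3329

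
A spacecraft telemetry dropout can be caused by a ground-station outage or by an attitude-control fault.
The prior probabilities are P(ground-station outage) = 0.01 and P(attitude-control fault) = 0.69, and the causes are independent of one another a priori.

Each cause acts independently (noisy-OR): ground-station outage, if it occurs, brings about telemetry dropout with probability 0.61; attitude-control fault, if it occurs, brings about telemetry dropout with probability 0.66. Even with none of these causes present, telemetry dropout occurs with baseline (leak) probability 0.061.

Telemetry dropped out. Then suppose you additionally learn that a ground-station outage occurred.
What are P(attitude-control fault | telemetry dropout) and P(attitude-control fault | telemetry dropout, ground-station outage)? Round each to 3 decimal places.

Under noisy-OR, P(telemetry dropout | causes) = 1 − (1−0.061)·∏(1−qᵢ) over the active causes.
For the numerator, keep only attitude-control fault=true terms: 0.465013 + 0.006041 = 0.471054
Denominator P(telemetry dropout): 0.061*0.99*0.31 + 0.68074*0.99*0.69 + 0.63379*0.01*0.31 + 0.875489*0.01*0.69 = 0.491740
Posterior = 0.471054 / 0.491740 ≈ 0.958

Now also conditioning on ground-station outage=true:
Sum P(telemetry dropout|·) weighted by the priors over both values of attitude-control fault:
  P(telemetry dropout | ground-station outage) = 0.63379·0.31 + 0.875489·0.69
        = 0.196475 + 0.604087 = 0.800562
Keeping only the attitude-control fault-present terms gives 0.604087, so
  P(attitude-control fault | telemetry dropout, ground-station outage) = 0.604087 / 0.800562 ≈ 0.755
The drop from 0.958 to 0.755 is the explaining-away (discounting) effect.

P(attitude-control fault | telemetry dropout) ≈ 0.958; P(attitude-control fault | telemetry dropout, ground-station outage) ≈ 0.755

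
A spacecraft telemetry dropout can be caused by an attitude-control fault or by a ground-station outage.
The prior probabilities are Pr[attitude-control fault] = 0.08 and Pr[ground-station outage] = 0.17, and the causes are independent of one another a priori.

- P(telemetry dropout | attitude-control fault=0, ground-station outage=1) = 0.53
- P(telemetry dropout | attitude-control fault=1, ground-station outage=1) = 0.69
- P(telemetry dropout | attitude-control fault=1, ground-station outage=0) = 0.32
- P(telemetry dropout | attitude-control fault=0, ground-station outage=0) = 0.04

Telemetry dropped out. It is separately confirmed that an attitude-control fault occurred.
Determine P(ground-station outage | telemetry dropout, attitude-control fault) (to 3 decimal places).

P(telemetry dropout | attitude-control fault) = 0.32×0.83 + 0.69×0.17 = 0.265600 + 0.117300 = 0.382900
Of this, 0.117300 comes from 0.69×0.17 (the ground-station outage=true cases).
So P(ground-station outage | telemetry dropout, attitude-control fault) = 0.117300/0.382900 ≈ 0.306.

P(ground-station outage | telemetry dropout, attitude-control fault) ≈ 0.306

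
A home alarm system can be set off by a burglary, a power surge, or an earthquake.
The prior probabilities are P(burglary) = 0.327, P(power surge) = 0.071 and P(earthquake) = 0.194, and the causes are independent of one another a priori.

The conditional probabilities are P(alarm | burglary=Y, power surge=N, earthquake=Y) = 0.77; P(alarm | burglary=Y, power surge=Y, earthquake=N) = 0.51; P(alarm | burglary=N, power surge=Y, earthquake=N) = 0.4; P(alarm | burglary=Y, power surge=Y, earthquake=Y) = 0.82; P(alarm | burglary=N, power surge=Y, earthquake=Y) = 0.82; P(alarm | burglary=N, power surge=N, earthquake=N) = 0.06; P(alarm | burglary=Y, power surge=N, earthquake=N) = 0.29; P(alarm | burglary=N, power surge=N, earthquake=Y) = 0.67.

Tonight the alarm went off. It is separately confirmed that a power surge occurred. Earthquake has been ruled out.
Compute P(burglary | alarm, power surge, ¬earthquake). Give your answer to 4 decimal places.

P(burglary | alarm, power surge, ¬earthquake) ≈ 0.3825

Weight on burglary=true, given the evidence: 0.51·0.327 = 0.166770
The normalizing constant is 0.4·0.673 + 0.51·0.327 = 0.435970
P(burglary | alarm, power surge, ¬earthquake) = 0.166770/0.435970 ≈ 0.3825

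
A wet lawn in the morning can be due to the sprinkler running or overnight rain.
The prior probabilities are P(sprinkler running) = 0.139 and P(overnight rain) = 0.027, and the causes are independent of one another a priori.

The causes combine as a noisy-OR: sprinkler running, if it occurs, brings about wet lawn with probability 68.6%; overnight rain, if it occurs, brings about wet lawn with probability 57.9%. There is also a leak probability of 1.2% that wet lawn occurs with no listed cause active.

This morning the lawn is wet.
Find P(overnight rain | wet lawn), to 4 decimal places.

P(overnight rain | wet lawn) ≈ 0.1401

Under noisy-OR, P(wet lawn | causes) = 1 − (1−0.012)·∏(1−qᵢ) over the active causes.
Weight on overnight rain=true, given the evidence: 0.013577 + 0.003263 = 0.016840
Normalizer over all consistent configurations: 0.012×0.861×0.973 + 0.584052×0.861×0.027 + 0.689768×0.139×0.973 + 0.869392×0.139×0.027 = 0.120182
P(overnight rain | wet lawn) = 0.016840/0.120182 ≈ 0.1401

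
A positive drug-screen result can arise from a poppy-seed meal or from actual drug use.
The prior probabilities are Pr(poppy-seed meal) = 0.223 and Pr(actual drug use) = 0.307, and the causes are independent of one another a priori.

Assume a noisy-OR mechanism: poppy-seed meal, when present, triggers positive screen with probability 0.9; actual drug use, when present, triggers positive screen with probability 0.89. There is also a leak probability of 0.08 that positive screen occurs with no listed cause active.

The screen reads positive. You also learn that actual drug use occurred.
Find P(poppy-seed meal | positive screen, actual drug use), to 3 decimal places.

P(poppy-seed meal | positive screen, actual drug use) ≈ 0.240

Under noisy-OR, P(positive screen | causes) = 1 − (1−0.08)·∏(1−qᵢ) over the active causes.
P(positive screen | actual drug use) = 0.8988*0.777 + 0.98988*0.223 = 0.698368 + 0.220743 = 0.919111
Of this, 0.220743 comes from 0.98988*0.223 (the poppy-seed meal=true cases).
P(poppy-seed meal | positive screen, actual drug use) = 0.220743 / 0.919111 ≈ 0.240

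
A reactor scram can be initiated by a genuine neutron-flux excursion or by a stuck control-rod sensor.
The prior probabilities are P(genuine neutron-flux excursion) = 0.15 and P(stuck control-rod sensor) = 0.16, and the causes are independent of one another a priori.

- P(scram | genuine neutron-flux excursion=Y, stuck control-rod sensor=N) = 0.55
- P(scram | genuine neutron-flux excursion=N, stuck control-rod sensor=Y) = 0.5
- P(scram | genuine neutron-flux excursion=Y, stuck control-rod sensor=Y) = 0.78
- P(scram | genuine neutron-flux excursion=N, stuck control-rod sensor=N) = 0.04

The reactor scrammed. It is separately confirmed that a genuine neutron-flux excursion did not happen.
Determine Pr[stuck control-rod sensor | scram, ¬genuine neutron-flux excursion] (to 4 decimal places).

For the numerator, keep only stuck control-rod sensor=true terms: 0.5·0.16 = 0.080000
Denominator P(scram | ¬genuine neutron-flux excursion): 0.04·0.84 + 0.5·0.16 = 0.113600
P(stuck control-rod sensor | scram, ¬genuine neutron-flux excursion) = 0.080000/0.113600 ≈ 0.7042

Pr[stuck control-rod sensor | scram, ¬genuine neutron-flux excursion] ≈ 0.7042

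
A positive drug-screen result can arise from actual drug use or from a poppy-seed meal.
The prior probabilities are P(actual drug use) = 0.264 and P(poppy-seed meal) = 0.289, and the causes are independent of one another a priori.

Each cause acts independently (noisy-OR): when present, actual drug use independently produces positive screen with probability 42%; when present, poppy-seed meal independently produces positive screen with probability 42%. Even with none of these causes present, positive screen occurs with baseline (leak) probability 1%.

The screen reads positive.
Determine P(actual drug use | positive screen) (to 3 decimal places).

Under noisy-OR, P(positive screen | causes) = 1 − (1−0.01)·∏(1−qᵢ) over the active causes.
P(positive screen) = 0.01*0.736*0.711 + 0.4258*0.736*0.289 + 0.4258*0.264*0.711 + 0.666964*0.264*0.289 = 0.005233 + 0.090569 + 0.079924 + 0.050887 = 0.226613
The actual drug use-present share is 0.079924 + 0.050887 = 0.130811.
So P(actual drug use | positive screen) = 0.130811/0.226613 ≈ 0.577.

P(actual drug use | positive screen) ≈ 0.577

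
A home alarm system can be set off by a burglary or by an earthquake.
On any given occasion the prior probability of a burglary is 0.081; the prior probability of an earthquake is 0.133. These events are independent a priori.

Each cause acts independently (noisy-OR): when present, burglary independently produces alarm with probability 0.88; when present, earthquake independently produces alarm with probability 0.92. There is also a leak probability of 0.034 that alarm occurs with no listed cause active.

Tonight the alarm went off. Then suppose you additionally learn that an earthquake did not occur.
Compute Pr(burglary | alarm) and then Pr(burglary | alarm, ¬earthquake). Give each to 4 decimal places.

Pr(burglary | alarm) ≈ 0.3422; Pr(burglary | alarm, ¬earthquake) ≈ 0.6962

Under noisy-OR, P(alarm | causes) = 1 − (1−0.034)·∏(1−qᵢ) over the active causes.
Numerator (weight on configurations with burglary): 0.062086 + 0.010673 = 0.072759
Normalizer over all consistent configurations: 0.034*0.919*0.867 + 0.92272*0.919*0.133 + 0.88408*0.081*0.867 + 0.990726*0.081*0.133 = 0.212630
P(burglary | alarm) = 0.072759/0.212630 ≈ 0.3422

With the extra evidence:
For the numerator, keep only burglary=true terms: 0.88408·0.081 = 0.071610
Normalizer over all consistent configurations: 0.034·0.919 + 0.88408·0.081 = 0.102856
Posterior = 0.071610 / 0.102856 ≈ 0.6962
With earthquake excluded, burglary must carry more of the explanatory weight for the alarm.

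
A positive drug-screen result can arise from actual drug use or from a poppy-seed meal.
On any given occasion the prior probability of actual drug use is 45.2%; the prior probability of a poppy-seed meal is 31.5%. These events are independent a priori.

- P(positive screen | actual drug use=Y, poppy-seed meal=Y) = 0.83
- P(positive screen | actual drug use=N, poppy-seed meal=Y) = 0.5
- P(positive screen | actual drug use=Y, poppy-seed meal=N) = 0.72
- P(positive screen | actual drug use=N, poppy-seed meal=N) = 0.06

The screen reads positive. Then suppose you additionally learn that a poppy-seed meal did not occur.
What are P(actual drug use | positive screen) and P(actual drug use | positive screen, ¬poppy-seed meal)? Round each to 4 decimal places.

P(actual drug use | positive screen) ≈ 0.7581; P(actual drug use | positive screen, ¬poppy-seed meal) ≈ 0.9082

P(positive screen) = 0.06*0.548*0.685 + 0.5*0.548*0.315 + 0.72*0.452*0.685 + 0.83*0.452*0.315 = 0.022523 + 0.086310 + 0.222926 + 0.118175 = 0.449934
The actual drug use-present share is 0.222926 + 0.118175 = 0.341101.
So P(actual drug use | positive screen) = 0.341101/0.449934 ≈ 0.7581.

Now condition on the additional information:
P(positive screen | ¬poppy-seed meal) = 0.06×0.548 + 0.72×0.452 = 0.032880 + 0.325440 = 0.358320
Restricting to configurations with actual drug use present: 0.72×0.452 = 0.325440.
Hence the posterior is 0.325440/0.358320 ≈ 0.9082.
Ruling out poppy-seed meal raises the posterior on actual drug use — the flip side of explaining away.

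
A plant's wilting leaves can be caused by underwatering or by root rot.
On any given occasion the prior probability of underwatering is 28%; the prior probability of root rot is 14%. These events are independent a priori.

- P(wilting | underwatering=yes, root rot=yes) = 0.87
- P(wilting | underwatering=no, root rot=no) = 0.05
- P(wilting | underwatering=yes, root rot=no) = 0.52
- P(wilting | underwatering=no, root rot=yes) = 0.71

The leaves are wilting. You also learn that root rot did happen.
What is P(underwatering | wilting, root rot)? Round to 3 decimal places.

Weight on underwatering=true, given the evidence: 0.87*0.28 = 0.243600
Denominator P(wilting | root rot): 0.71*0.72 + 0.87*0.28 = 0.754800
Posterior = 0.243600 / 0.754800 ≈ 0.323

P(underwatering | wilting, root rot) ≈ 0.323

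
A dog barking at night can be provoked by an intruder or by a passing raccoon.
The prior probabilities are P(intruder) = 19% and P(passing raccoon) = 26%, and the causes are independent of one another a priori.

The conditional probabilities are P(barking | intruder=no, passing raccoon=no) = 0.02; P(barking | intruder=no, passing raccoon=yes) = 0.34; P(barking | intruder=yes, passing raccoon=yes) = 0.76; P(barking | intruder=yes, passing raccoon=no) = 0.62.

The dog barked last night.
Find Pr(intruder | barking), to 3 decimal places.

Pr(intruder | barking) ≈ 0.599

Weight on intruder=true, given the evidence: 0.087172 + 0.037544 = 0.124716
Normalizer over all consistent configurations: 0.02×0.81×0.74 + 0.34×0.81×0.26 + 0.62×0.19×0.74 + 0.76×0.19×0.26 = 0.208308
Posterior = 0.124716 / 0.208308 ≈ 0.599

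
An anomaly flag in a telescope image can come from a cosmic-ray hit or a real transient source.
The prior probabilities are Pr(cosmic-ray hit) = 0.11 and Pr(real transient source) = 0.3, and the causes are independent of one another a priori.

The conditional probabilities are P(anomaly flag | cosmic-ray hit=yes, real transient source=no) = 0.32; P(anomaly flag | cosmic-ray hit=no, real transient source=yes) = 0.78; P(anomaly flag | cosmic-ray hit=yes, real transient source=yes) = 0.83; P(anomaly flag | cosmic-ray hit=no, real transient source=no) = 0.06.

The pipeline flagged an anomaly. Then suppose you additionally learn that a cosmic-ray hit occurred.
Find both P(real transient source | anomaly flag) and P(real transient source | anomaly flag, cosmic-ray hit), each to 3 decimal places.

P(real transient source | anomaly flag) ≈ 0.792; P(real transient source | anomaly flag, cosmic-ray hit) ≈ 0.526

Weight on real transient source=true, given the evidence: 0.208260 + 0.027390 = 0.235650
Denominator P(anomaly flag): 0.06×0.89×0.7 + 0.78×0.89×0.3 + 0.32×0.11×0.7 + 0.83×0.11×0.3 = 0.297670
P(real transient source | anomaly flag) = 0.235650/0.297670 ≈ 0.792

Now also conditioning on cosmic-ray hit=true:
Sum P(anomaly flag|·) weighted by the priors over both values of real transient source:
  P(anomaly flag | cosmic-ray hit) = 0.32·0.7 + 0.83·0.3
        = 0.224000 + 0.249000 = 0.473000
The terms with real transient source present sum to 0.249000, so
  P(real transient source | anomaly flag, cosmic-ray hit) = 0.249000 / 0.473000 ≈ 0.526
— cosmic-ray hit explains away the evidence for real transient source.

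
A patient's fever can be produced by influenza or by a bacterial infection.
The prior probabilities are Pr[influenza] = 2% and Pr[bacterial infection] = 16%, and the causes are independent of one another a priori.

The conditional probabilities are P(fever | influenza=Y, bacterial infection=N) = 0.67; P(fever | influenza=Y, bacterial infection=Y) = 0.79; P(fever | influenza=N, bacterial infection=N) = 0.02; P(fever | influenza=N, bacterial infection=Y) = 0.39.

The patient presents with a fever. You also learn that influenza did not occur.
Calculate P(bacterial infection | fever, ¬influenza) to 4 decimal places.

Enumerate both values of bacterial infection and weight by the priors:
  P(fever | ¬influenza) = 0.02*0.84 + 0.39*0.16
        = 0.016800 + 0.062400 = 0.079200
Keeping only the bacterial infection-present terms gives 0.062400, so
  P(bacterial infection | fever, ¬influenza) = 0.062400 / 0.079200 ≈ 0.7879

P(bacterial infection | fever, ¬influenza) ≈ 0.7879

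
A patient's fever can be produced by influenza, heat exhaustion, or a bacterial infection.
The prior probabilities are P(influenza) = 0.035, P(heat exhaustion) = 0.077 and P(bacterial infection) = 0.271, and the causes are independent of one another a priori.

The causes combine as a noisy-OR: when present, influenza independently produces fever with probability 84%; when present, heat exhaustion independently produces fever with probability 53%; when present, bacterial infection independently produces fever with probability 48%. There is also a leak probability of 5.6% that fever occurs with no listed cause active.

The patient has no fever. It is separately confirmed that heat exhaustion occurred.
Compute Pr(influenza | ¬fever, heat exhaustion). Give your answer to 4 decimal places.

Pr(influenza | ¬fever, heat exhaustion) ≈ 0.0058

Under noisy-OR, P(fever | causes) = 1 − (1−0.056)·∏(1−qᵢ) over the active causes.
Numerator (weight on configurations with influenza): 0.001811 + 0.000350 = 0.002161
Normalizer over all consistent configurations: 0.44368*0.965*0.729 + 0.230714*0.965*0.271 + 0.070989*0.035*0.729 + 0.036914*0.035*0.271 = 0.374618
Posterior = 0.002161 / 0.374618 ≈ 0.0058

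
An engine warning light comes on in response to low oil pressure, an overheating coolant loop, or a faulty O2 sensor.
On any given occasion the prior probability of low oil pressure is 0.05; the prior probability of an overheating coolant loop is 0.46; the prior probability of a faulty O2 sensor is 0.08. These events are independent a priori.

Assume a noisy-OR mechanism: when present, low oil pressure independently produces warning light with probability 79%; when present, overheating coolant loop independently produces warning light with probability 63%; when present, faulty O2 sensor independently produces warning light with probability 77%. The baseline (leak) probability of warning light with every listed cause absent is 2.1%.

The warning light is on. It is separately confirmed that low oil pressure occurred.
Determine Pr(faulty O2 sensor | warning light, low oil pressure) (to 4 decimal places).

Under noisy-OR, P(warning light | causes) = 1 − (1−0.021)·∏(1−qᵢ) over the active causes.
Numerator (weight on configurations with faulty O2 sensor): 0.041157 + 0.036156 = 0.077313
The normalizing constant is 0.79441·0.54·0.92 + 0.952714·0.54·0.08 + 0.923932·0.46·0.92 + 0.982504·0.46·0.08 = 0.862984
P(faulty O2 sensor | warning light, low oil pressure) = 0.077313/0.862984 ≈ 0.0896

Pr(faulty O2 sensor | warning light, low oil pressure) ≈ 0.0896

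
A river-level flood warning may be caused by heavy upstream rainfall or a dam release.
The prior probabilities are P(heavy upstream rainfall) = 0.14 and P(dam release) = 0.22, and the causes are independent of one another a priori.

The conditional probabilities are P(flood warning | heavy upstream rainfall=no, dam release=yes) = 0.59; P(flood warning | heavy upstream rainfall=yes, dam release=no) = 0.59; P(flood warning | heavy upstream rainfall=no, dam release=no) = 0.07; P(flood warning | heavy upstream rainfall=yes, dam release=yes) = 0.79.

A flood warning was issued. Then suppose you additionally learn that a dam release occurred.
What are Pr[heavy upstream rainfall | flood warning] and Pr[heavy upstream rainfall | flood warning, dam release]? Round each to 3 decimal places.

Pr[heavy upstream rainfall | flood warning] ≈ 0.359; Pr[heavy upstream rainfall | flood warning, dam release] ≈ 0.179

Weight on heavy upstream rainfall=true, given the evidence: 0.064428 + 0.024332 = 0.088760
Normalizer over all consistent configurations: 0.07*0.86*0.78 + 0.59*0.86*0.22 + 0.59*0.14*0.78 + 0.79*0.14*0.22 = 0.247344
Posterior = 0.088760 / 0.247344 ≈ 0.359

With the extra evidence:
Weight on heavy upstream rainfall=true, given the evidence: 0.79*0.14 = 0.110600
Normalizer over all consistent configurations: 0.59*0.86 + 0.79*0.14 = 0.618000
Posterior = 0.110600 / 0.618000 ≈ 0.179
The drop from 0.359 to 0.179 is the explaining-away (discounting) effect.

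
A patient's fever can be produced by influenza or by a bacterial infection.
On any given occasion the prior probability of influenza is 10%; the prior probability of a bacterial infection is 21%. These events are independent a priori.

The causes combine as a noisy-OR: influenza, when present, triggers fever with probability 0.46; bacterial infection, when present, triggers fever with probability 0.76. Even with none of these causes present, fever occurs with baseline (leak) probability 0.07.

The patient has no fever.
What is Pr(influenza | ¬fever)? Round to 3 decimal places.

Under noisy-OR, P(fever | causes) = 1 − (1−0.07)·∏(1−qᵢ) over the active causes.
Numerator (weight on configurations with influenza): 0.039674 + 0.002531 = 0.042205
Denominator P(¬fever): 0.93·0.9·0.79 + 0.2232·0.9·0.21 + 0.5022·0.1·0.79 + 0.120528·0.1·0.21 = 0.745620
P(influenza | ¬fever) = 0.042205/0.745620 ≈ 0.057

Pr(influenza | ¬fever) ≈ 0.057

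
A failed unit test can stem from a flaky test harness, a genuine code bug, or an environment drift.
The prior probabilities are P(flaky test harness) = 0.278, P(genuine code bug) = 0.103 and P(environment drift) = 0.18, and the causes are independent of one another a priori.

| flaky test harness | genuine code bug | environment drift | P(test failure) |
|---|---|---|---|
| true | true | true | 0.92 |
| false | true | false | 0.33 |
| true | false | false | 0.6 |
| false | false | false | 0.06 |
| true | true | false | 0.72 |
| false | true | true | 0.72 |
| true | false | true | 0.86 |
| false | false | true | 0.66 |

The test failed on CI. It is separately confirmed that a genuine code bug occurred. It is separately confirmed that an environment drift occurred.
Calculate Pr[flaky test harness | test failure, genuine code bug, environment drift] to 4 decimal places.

Pr[flaky test harness | test failure, genuine code bug, environment drift] ≈ 0.3298

For the numerator, keep only flaky test harness=true terms: 0.92×0.278 = 0.255760
Normalizer over all consistent configurations: 0.72×0.722 + 0.92×0.278 = 0.775600
Posterior = 0.255760 / 0.775600 ≈ 0.3298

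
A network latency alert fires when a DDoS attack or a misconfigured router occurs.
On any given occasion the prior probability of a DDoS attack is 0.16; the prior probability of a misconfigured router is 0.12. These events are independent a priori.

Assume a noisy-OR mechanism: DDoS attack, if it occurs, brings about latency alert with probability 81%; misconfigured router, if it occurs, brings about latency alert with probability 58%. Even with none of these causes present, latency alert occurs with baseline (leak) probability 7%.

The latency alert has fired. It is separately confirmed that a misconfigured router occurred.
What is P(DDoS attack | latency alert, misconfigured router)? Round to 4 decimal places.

P(DDoS attack | latency alert, misconfigured router) ≈ 0.2244

Under noisy-OR, P(latency alert | causes) = 1 − (1−0.07)·∏(1−qᵢ) over the active causes.
P(latency alert | misconfigured router) = 0.6094×0.84 + 0.925786×0.16 = 0.511896 + 0.148126 = 0.660022
The DDoS attack-present share is 0.925786×0.16 = 0.148126.
P(DDoS attack | latency alert, misconfigured router) = 0.148126 / 0.660022 ≈ 0.2244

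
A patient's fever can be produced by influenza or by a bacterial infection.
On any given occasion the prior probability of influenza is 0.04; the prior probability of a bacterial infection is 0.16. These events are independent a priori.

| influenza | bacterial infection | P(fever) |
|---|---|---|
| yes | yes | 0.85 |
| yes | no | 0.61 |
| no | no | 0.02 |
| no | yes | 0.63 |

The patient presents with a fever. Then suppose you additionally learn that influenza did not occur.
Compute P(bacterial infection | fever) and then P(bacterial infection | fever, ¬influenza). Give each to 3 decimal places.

P(bacterial infection | fever) ≈ 0.736; P(bacterial infection | fever, ¬influenza) ≈ 0.857

P(fever) = 0.02×0.96×0.84 + 0.63×0.96×0.16 + 0.61×0.04×0.84 + 0.85×0.04×0.16 = 0.016128 + 0.096768 + 0.020496 + 0.005440 = 0.138832
The bacterial infection-present share is 0.096768 + 0.005440 = 0.102208.
Hence the posterior is 0.102208/0.138832 ≈ 0.736.

With the extra evidence:
Enumerate both values of bacterial infection and weight by the priors:
  P(fever | ¬influenza) = 0.02·0.84 + 0.63·0.16
        = 0.016800 + 0.100800 = 0.117600
Configurations with bacterial infection contribute 0.100800, so
  P(bacterial infection | fever, ¬influenza) = 0.100800 / 0.117600 ≈ 0.857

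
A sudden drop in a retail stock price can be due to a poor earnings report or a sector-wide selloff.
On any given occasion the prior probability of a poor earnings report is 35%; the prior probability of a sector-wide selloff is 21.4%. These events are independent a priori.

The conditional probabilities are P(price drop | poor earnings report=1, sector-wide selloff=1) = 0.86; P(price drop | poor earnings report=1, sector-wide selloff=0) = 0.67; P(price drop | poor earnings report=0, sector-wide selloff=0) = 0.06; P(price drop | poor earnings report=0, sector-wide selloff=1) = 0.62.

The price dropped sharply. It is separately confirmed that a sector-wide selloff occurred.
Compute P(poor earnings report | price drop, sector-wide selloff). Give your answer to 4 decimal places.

P(price drop | sector-wide selloff) = 0.62·0.65 + 0.86·0.35 = 0.403000 + 0.301000 = 0.704000
The poor earnings report-present share is 0.86·0.35 = 0.301000.
P(poor earnings report | price drop, sector-wide selloff) = 0.301000 / 0.704000 ≈ 0.4276

P(poor earnings report | price drop, sector-wide selloff) ≈ 0.4276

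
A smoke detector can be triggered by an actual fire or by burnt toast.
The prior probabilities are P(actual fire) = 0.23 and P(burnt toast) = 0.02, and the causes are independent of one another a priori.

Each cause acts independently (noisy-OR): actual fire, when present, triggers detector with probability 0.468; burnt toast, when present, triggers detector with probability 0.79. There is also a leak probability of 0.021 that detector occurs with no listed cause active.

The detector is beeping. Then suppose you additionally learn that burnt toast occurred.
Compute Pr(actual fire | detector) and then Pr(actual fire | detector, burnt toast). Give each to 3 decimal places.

Under noisy-OR, P(detector | causes) = 1 − (1−0.021)·∏(1−qᵢ) over the active causes.
Weight on actual fire=true, given the evidence: 0.108005 + 0.004097 = 0.112102
The normalizing constant is 0.021·0.77·0.98 + 0.79441·0.77·0.02 + 0.479172·0.23·0.98 + 0.890626·0.23·0.02 = 0.140183
P(actual fire | detector) = 0.112102/0.140183 ≈ 0.800

Now condition on the additional information:
P(detector | burnt toast) = 0.79441×0.77 + 0.890626×0.23 = 0.611696 + 0.204844 = 0.816540
Restricting to configurations with actual fire present: 0.890626×0.23 = 0.204844.
Hence the posterior is 0.204844/0.816540 ≈ 0.251.
— burnt toast explains away the evidence for actual fire.

Pr(actual fire | detector) ≈ 0.800; Pr(actual fire | detector, burnt toast) ≈ 0.251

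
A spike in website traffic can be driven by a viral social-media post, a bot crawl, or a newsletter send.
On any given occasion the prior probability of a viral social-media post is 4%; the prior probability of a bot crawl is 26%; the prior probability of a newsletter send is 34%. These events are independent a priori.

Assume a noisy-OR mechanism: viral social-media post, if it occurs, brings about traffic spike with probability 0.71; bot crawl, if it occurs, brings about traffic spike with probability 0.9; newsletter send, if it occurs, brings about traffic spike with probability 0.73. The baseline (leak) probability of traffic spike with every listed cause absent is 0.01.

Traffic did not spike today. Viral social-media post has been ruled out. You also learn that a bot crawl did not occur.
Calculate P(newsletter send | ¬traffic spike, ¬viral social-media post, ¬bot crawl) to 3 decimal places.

Under noisy-OR, P(traffic spike | causes) = 1 − (1−0.01)·∏(1−qᵢ) over the active causes.
P(¬traffic spike | ¬viral social-media post, ¬bot crawl) = 0.99*0.66 + 0.2673*0.34 = 0.653400 + 0.090882 = 0.744282
Of this, 0.090882 comes from 0.2673*0.34 (the newsletter send=true cases).
So P(newsletter send | ¬traffic spike, ¬viral social-media post, ¬bot crawl) = 0.090882/0.744282 ≈ 0.122.

P(newsletter send | ¬traffic spike, ¬viral social-media post, ¬bot crawl) ≈ 0.122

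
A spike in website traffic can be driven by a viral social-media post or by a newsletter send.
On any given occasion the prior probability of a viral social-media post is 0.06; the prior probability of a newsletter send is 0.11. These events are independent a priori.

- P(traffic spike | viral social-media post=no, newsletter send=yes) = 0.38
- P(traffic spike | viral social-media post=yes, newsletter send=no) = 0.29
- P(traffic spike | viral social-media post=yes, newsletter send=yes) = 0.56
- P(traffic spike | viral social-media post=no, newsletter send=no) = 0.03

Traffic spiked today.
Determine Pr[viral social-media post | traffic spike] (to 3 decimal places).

Sum P(traffic spike|·) weighted by the priors over the 4 (viral social-media post, newsletter send) configurations:
  P(traffic spike) = 0.03×0.94×0.89 + 0.38×0.94×0.11 + 0.29×0.06×0.89 + 0.56×0.06×0.11
        = 0.025098 + 0.039292 + 0.015486 + 0.003696 = 0.083572
Keeping only the viral social-media post-present terms gives 0.019182, so
  P(viral social-media post | traffic spike) = 0.019182 / 0.083572 ≈ 0.230

Pr[viral social-media post | traffic spike] ≈ 0.230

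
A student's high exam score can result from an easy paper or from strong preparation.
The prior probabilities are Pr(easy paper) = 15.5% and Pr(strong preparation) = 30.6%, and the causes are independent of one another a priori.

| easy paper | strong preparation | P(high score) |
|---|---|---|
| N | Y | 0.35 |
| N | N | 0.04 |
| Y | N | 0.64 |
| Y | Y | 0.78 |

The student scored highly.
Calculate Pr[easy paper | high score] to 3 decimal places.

Pr[easy paper | high score] ≈ 0.482

P(high score) = 0.04·0.845·0.694 + 0.35·0.845·0.306 + 0.64·0.155·0.694 + 0.78·0.155·0.306 = 0.023457 + 0.090499 + 0.068845 + 0.036995 = 0.219796
Restricting to configurations with easy paper present: 0.068845 + 0.036995 = 0.105840.
So P(easy paper | high score) = 0.105840/0.219796 ≈ 0.482.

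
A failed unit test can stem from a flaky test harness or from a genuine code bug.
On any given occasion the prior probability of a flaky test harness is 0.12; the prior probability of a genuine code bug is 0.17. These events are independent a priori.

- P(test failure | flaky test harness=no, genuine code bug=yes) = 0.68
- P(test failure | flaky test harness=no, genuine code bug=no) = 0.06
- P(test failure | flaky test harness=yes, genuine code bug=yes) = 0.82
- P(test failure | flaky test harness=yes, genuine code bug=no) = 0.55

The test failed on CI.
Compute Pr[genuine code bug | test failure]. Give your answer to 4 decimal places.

For the numerator, keep only genuine code bug=true terms: 0.101728 + 0.016728 = 0.118456
The normalizing constant is 0.06*0.88*0.83 + 0.68*0.88*0.17 + 0.55*0.12*0.83 + 0.82*0.12*0.17 = 0.217060
Posterior = 0.118456 / 0.217060 ≈ 0.5457

Pr[genuine code bug | test failure] ≈ 0.5457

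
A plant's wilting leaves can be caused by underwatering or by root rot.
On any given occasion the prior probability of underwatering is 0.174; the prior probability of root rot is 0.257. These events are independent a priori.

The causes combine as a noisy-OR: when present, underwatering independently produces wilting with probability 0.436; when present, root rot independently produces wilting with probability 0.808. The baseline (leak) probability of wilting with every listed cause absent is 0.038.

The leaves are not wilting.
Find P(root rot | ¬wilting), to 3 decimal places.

P(root rot | ¬wilting) ≈ 0.062

Under noisy-OR, P(wilting | causes) = 1 − (1−0.038)·∏(1−qᵢ) over the active causes.
P(¬wilting) = 0.962·0.826·0.743 + 0.184704·0.826·0.257 + 0.542568·0.174·0.743 + 0.104173·0.174·0.257 = 0.590397 + 0.039209 + 0.070144 + 0.004658 = 0.704408
Restricting to configurations with root rot present: 0.039209 + 0.004658 = 0.043867.
P(root rot | ¬wilting) = 0.043867 / 0.704408 ≈ 0.062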